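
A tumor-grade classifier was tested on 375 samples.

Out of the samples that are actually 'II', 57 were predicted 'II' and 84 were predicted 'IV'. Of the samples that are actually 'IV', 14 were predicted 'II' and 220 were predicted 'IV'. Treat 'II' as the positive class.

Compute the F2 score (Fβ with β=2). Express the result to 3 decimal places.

0.449

Fβ = (1+β²)·TP / ((1+β²)·TP + β²·FN + FP), with β²=4
= 5·57 / (5·57 + 4·84 + 14) = 0.449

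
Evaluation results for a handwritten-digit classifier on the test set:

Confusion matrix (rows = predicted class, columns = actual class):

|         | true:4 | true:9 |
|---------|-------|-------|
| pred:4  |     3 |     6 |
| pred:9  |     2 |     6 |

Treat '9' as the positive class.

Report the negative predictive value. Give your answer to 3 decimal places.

0.333

NPV = TN/(TN+FN) = 3/(3+6) = 0.333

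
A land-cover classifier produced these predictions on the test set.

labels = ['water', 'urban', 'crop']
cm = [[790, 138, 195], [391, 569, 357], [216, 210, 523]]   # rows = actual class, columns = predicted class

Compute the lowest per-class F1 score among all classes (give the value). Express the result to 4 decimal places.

Per-class F1 score (2·TP/(2·TP+FP+FN)):
  water: TP=790, FP=391+216=607, FN=138+195=333 → 1580/2520 = 0.62698
  urban: TP=569, FP=138+210=348, FN=391+357=748 → 1138/2234 = 0.50940
  crop: TP=523, FP=195+357=552, FN=216+210=426 → 1046/2024 = 0.51680
Lowest is class 'urban' with F1 score = 0.5094.

0.5094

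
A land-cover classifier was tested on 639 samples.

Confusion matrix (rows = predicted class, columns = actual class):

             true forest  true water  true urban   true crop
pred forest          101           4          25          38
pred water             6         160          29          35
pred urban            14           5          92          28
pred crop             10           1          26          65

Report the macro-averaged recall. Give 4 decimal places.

0.6597

Per-class recall (TP/(TP+FN)):
  forest: TP=101, FN=6+14+10=30 → 101/131 = 0.77099
  water: TP=160, FN=4+5+1=10 → 160/170 = 0.94118
  urban: TP=92, FN=25+29+26=80 → 92/172 = 0.53488
  crop: TP=65, FN=38+35+28=101 → 65/166 = 0.39157
Macro-recall = mean = (0.77099 + 0.94118 + 0.53488 + 0.39157) / 4 = 0.6597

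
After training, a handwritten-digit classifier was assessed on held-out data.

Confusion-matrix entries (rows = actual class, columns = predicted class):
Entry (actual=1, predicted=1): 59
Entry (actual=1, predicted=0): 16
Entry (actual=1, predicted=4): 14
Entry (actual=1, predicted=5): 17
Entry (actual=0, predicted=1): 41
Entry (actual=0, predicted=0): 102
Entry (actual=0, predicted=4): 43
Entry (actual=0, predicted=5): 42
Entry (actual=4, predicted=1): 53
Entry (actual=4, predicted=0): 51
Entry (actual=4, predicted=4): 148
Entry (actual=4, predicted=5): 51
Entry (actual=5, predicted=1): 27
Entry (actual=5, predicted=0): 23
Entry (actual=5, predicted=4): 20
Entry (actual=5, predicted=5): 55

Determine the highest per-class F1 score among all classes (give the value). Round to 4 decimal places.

0.5606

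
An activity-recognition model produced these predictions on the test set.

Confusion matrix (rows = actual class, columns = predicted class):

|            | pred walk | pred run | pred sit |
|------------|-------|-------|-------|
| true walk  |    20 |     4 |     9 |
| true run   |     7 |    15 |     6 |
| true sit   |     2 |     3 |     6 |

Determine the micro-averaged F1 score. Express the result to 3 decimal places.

Micro-averaging pools counts across classes: ΣTP=41, ΣFP=31, ΣFN=31.
Micro-F1 score = 2·TP/(2·TP+FP+FN) on pooled counts = 0.569 (equals overall accuracy in single-label multiclass).

0.569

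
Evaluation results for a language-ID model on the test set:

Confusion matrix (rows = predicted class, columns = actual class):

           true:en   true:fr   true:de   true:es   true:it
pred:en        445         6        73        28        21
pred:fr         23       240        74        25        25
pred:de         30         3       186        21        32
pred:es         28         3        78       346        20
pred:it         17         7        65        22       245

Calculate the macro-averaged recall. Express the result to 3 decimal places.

0.727

Per-class recall (TP/(TP+FN)):
  en: TP=445, FN=23+30+28+17=98 → 445/543 = 0.8195
  fr: TP=240, FN=6+3+3+7=19 → 240/259 = 0.9266
  de: TP=186, FN=73+74+78+65=290 → 186/476 = 0.3908
  es: TP=346, FN=28+25+21+22=96 → 346/442 = 0.7828
  it: TP=245, FN=21+25+32+20=98 → 245/343 = 0.7143
Macro-recall = mean = (0.8195 + 0.9266 + 0.3908 + 0.7828 + 0.7143) / 5 = 0.727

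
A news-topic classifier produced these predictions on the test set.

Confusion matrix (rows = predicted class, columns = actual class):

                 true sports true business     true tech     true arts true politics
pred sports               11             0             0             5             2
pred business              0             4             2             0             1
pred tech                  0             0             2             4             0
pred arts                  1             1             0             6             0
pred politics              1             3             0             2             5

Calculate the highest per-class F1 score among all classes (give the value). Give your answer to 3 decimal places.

Per-class F1 score (2·TP/(2·TP+FP+FN)):
  sports: TP=11, FP=0+0+5+2=7, FN=0+0+1+1=2 → 22/31 = 0.7097
  business: TP=4, FP=0+2+0+1=3, FN=0+0+1+3=4 → 8/15 = 0.5333
  tech: TP=2, FP=0+0+4+0=4, FN=0+2+0+0=2 → 4/10 = 0.4000
  arts: TP=6, FP=1+1+0+0=2, FN=5+0+4+2=11 → 12/25 = 0.4800
  politics: TP=5, FP=1+3+0+2=6, FN=2+1+0+0=3 → 10/19 = 0.5263
Highest is class 'sports' with F1 score = 0.710.

0.710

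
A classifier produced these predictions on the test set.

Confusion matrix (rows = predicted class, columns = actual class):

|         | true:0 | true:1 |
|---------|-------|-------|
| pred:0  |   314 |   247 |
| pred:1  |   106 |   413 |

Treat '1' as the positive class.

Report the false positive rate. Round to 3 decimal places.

FPR = FP/(FP+TN) = 106/(106+314) = 0.252

0.252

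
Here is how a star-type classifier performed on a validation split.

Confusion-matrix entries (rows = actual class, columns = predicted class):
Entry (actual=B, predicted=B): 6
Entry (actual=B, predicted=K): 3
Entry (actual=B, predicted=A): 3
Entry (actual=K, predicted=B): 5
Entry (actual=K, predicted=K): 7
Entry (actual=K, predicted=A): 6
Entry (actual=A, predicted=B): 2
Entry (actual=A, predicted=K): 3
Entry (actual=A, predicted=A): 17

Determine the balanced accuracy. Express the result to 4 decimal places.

0.5539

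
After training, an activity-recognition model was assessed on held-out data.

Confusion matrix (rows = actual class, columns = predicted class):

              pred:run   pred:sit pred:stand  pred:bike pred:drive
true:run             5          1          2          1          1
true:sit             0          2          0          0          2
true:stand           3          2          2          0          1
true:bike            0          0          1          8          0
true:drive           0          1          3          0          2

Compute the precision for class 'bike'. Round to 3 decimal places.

0.889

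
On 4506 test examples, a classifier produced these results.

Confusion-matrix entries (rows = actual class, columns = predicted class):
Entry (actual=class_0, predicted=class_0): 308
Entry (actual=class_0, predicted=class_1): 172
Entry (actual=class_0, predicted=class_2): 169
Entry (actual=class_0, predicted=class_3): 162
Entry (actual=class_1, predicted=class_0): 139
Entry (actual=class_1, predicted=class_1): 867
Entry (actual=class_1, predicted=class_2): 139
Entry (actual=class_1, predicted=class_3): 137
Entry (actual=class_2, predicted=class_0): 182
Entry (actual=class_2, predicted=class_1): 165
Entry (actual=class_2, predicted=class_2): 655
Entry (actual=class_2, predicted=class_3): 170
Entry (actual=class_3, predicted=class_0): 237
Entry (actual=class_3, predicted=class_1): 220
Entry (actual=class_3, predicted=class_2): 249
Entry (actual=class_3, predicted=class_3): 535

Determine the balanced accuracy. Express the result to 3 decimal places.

Balanced accuracy = mean of per-class recall.
  class_0: recall = 308/811 = 0.3798
  class_1: recall = 867/1282 = 0.6763
  class_2: recall = 655/1172 = 0.5589
  class_3: recall = 535/1241 = 0.4311
Mean = (0.3798 + 0.6763 + 0.5589 + 0.4311) / 4 = 0.512

0.512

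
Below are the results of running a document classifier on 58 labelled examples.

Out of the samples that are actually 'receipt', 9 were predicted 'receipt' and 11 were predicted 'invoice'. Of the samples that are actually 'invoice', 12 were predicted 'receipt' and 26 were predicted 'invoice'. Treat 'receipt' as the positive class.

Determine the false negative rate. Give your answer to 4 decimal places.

FNR = FN/(FN+TP) = 11/(11+9) = 0.5500

0.5500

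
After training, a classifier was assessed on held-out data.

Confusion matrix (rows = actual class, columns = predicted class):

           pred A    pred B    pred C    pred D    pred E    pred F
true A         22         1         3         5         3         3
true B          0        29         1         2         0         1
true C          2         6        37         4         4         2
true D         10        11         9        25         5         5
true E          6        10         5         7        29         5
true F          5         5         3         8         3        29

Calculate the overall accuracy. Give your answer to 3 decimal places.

Accuracy = trace / total = (22+29+37+25+29+29=171) / 305 = 171/305 = 0.561

0.561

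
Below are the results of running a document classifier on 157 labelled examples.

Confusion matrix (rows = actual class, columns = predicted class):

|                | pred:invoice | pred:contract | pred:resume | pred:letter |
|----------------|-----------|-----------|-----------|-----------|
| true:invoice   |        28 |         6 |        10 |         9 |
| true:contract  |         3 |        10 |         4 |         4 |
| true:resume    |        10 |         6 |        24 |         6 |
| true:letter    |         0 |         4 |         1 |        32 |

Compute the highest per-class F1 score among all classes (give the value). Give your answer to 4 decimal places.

Per-class F1 score (2·TP/(2·TP+FP+FN)):
  invoice: TP=28, FP=3+10+0=13, FN=6+10+9=25 → 56/94 = 0.59574
  contract: TP=10, FP=6+6+4=16, FN=3+4+4=11 → 20/47 = 0.42553
  resume: TP=24, FP=10+4+1=15, FN=10+6+6=22 → 48/85 = 0.56471
  letter: TP=32, FP=9+4+6=19, FN=0+4+1=5 → 64/88 = 0.72727
Highest is class 'letter' with F1 score = 0.7273.

0.7273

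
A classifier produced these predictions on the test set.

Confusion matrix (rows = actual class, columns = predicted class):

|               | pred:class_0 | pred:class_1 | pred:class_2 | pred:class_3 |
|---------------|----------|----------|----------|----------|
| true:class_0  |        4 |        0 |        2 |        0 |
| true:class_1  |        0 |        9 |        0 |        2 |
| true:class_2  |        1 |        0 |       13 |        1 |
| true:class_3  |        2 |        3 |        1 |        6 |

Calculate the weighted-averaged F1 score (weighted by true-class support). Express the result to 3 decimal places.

0.721

Per-class F1 score (2·TP/(2·TP+FP+FN)):
  class_0: TP=4, FP=0+1+2=3, FN=0+2+0=2 → 8/13 = 0.6154
  class_1: TP=9, FP=0+0+3=3, FN=0+0+2=2 → 18/23 = 0.7826
  class_2: TP=13, FP=2+0+1=3, FN=1+0+1=2 → 26/31 = 0.8387
  class_3: TP=6, FP=0+2+1=3, FN=2+3+1=6 → 12/21 = 0.5714
Weighted-F1 score = Σ (supportᵢ/N)·F1 scoreᵢ with N=44: (6/44)·0.6154 + (11/44)·0.7826 + (15/44)·0.8387 + (12/44)·0.5714 = 0.721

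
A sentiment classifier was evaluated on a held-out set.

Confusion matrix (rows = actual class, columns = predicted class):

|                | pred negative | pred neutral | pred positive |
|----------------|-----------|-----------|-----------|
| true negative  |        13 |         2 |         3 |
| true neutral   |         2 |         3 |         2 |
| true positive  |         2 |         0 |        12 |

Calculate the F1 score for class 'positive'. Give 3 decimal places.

One-vs-rest for 'positive': TP = diagonal; FP = other classes predicted 'positive'; FN = 'positive' predicted as other.
F1 score = 2·TP/(2·TP+FP+FN).
positive: TP=12, FP=3+2=5, FN=2+0=2 → 24/31 = 0.7742

0.774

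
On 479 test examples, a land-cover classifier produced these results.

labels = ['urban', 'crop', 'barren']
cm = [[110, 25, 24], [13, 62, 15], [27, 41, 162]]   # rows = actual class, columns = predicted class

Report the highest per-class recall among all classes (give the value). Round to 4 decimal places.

Per-class recall (TP/(TP+FN)):
  urban: TP=110, FN=25+24=49 → 110/159 = 0.69182
  crop: TP=62, FN=13+15=28 → 62/90 = 0.68889
  barren: TP=162, FN=27+41=68 → 162/230 = 0.70435
Highest is class 'barren' with recall = 0.7043.

0.7043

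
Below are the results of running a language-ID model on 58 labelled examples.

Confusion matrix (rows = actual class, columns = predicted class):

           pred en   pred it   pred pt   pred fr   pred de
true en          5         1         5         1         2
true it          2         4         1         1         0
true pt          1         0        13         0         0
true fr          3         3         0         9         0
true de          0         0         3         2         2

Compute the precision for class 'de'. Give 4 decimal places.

0.5000

Treat 'de' as positive and all other classes as negative.
precision = TP/(TP+FP).
de: TP=2, FP=2+0+0+0=2 → 2/4 = 0.50000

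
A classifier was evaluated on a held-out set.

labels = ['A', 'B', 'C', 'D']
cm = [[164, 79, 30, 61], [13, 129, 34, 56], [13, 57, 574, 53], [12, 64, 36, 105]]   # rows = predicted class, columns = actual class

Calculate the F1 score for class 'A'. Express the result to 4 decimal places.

0.6119

Treat 'A' as positive and all other classes as negative.
F1 score = 2·TP/(2·TP+FP+FN).
A: TP=164, FP=79+30+61=170, FN=13+13+12=38 → 328/536 = 0.61194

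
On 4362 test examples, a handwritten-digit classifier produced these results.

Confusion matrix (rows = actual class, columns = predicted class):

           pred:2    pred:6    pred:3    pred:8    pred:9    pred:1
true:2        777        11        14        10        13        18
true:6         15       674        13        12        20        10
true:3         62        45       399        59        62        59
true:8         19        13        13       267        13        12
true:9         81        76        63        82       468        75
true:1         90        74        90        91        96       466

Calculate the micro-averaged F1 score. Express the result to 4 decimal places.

0.6994

Micro-averaging pools counts across classes: ΣTP=3051, ΣFP=1311, ΣFN=1311.
Micro-F1 score = 2·TP/(2·TP+FP+FN) on pooled counts = 0.6994 (equals overall accuracy in single-label multiclass).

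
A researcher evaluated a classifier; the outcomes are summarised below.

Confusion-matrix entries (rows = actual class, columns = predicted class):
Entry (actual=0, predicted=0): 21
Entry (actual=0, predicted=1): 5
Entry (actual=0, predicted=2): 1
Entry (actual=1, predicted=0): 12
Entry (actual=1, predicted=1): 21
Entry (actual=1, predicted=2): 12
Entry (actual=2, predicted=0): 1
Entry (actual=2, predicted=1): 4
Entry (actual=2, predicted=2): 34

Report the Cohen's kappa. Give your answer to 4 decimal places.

Observed agreement pₒ = trace/N = 76/111 = 0.68468
Expected agreement pₑ = Σ (rowᵢ·colᵢ)/N² = (27·34 + 45·30 + 39·47)/111² = 0.33285
κ = (pₒ − pₑ)/(1 − pₑ) = (0.68468 − 0.33285)/(1 − 0.33285) = 0.5274

0.5274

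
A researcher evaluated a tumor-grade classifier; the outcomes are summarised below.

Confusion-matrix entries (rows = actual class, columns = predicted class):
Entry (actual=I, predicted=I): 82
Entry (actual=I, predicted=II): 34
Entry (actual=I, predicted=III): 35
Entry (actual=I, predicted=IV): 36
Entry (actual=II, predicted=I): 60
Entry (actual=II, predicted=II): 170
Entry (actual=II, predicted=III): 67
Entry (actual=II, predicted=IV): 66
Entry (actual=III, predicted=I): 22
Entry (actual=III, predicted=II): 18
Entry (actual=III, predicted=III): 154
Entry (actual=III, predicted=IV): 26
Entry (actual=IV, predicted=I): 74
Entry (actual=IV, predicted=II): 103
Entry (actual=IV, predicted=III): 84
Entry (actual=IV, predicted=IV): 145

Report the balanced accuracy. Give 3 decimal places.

Balanced accuracy = mean of per-class recall.
  I: recall = 82/187 = 0.4385
  II: recall = 170/363 = 0.4683
  III: recall = 154/220 = 0.7000
  IV: recall = 145/406 = 0.3571
Mean = (0.4385 + 0.4683 + 0.7000 + 0.3571) / 4 = 0.491

0.491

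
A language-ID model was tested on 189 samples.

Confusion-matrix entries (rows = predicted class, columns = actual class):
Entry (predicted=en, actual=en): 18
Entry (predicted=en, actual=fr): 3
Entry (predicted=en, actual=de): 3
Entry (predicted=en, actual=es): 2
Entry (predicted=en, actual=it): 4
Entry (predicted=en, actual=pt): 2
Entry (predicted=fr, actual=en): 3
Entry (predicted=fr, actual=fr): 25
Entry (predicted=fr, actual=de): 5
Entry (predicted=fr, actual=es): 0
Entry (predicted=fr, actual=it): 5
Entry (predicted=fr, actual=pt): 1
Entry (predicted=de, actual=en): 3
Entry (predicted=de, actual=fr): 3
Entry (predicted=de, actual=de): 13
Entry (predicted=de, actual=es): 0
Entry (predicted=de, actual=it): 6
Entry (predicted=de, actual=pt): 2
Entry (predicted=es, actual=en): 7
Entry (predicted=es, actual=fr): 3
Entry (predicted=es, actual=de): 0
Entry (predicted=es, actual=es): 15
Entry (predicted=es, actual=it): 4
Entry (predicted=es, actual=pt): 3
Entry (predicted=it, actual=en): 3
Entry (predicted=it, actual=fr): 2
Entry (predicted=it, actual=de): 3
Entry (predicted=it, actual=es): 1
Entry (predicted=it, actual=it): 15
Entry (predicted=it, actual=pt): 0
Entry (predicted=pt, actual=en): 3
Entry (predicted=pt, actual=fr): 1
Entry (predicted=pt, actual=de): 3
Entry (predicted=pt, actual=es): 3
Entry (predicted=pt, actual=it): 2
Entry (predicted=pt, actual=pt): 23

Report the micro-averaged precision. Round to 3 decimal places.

Micro-averaging pools counts across classes: ΣTP=109, ΣFP=80, ΣFN=80.
Micro-precision = TP/(TP+FP) on pooled counts = 0.577 (equals overall accuracy in single-label multiclass).

0.577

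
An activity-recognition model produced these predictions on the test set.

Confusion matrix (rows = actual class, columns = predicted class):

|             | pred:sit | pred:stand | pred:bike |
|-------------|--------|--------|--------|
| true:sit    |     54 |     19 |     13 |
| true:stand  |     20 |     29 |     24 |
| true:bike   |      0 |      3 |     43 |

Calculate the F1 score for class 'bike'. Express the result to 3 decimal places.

0.683

One-vs-rest for 'bike': TP = diagonal; FP = other classes predicted 'bike'; FN = 'bike' predicted as other.
F1 score = 2·TP/(2·TP+FP+FN).
bike: TP=43, FP=13+24=37, FN=0+3=3 → 86/126 = 0.6825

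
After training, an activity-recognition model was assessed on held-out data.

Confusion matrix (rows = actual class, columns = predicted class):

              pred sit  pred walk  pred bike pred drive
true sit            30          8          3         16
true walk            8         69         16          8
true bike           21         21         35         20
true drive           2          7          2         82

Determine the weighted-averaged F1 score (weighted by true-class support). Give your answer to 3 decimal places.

0.605

Per-class F1 score (2·TP/(2·TP+FP+FN)):
  sit: TP=30, FP=8+21+2=31, FN=8+3+16=27 → 60/118 = 0.5085
  walk: TP=69, FP=8+21+7=36, FN=8+16+8=32 → 138/206 = 0.6699
  bike: TP=35, FP=3+16+2=21, FN=21+21+20=62 → 70/153 = 0.4575
  drive: TP=82, FP=16+8+20=44, FN=2+7+2=11 → 164/219 = 0.7489
Weighted-F1 score = Σ (supportᵢ/N)·F1 scoreᵢ with N=348: (57/348)·0.5085 + (101/348)·0.6699 + (97/348)·0.4575 + (93/348)·0.7489 = 0.605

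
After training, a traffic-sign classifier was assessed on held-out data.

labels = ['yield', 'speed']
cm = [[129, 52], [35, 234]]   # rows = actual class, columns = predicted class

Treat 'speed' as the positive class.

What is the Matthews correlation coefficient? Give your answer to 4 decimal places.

MCC = (TP·TN − FP·FN) / √((TP+FP)(TP+FN)(TN+FP)(TN+FN))
Numerator = 234·129 − 52·35 = 28366
Denominator = √(286·269·181·164) = √2283708856 = 47788.1665
MCC = 28366 / 47788.1665 = 0.5936

0.5936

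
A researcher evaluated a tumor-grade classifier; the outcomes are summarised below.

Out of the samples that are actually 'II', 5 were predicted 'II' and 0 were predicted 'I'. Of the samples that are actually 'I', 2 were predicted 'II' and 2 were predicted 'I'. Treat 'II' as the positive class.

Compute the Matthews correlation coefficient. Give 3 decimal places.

0.598

MCC = (TP·TN − FP·FN) / √((TP+FP)(TP+FN)(TN+FP)(TN+FN))
Numerator = 5·2 − 2·0 = 10
Denominator = √(7·5·4·2) = √280 = 16.7332
MCC = 10 / 16.7332 = 0.598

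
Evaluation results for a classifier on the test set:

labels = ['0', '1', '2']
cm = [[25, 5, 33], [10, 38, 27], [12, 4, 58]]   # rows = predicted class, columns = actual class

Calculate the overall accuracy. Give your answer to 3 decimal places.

0.571

Accuracy = trace / total = (25+38+58=121) / 212 = 121/212 = 0.571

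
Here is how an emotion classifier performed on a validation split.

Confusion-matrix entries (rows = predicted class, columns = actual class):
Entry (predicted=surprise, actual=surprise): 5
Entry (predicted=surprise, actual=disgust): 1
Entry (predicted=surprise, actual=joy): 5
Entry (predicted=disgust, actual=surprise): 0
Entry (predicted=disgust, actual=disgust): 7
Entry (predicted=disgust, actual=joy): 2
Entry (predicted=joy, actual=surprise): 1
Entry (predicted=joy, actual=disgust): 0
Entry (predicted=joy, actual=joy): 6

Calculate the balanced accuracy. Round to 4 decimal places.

Balanced accuracy = mean of per-class recall.
  surprise: recall = 5/6 = 0.83333
  disgust: recall = 7/8 = 0.87500
  joy: recall = 6/13 = 0.46154
Mean = (0.83333 + 0.87500 + 0.46154) / 3 = 0.7233

0.7233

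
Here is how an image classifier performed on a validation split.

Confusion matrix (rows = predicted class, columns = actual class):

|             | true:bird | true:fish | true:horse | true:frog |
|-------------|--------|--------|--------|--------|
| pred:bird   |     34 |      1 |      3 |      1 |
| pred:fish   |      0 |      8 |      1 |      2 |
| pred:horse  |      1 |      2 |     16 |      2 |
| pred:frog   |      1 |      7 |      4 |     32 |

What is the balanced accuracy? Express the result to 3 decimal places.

0.730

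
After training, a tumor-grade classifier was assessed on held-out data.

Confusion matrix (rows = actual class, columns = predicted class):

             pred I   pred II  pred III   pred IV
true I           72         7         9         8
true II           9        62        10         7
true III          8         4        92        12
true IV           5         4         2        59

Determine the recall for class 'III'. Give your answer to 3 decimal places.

0.793

recall = TP/(TP+FN).
III: TP=92, FN=8+4+12=24 → 92/116 = 0.7931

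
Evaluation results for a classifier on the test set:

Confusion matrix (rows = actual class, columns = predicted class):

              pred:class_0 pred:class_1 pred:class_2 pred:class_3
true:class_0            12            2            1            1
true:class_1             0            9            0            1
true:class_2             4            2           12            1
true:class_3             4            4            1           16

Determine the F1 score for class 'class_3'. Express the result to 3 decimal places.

Take TP from the diagonal, FP from the rest of the 'class_3' prediction marginal, FN from the rest of the 'class_3' actual marginal.
F1 score = 2·TP/(2·TP+FP+FN).
class_3: TP=16, FP=1+1+1=3, FN=4+4+1=9 → 32/44 = 0.7273

0.727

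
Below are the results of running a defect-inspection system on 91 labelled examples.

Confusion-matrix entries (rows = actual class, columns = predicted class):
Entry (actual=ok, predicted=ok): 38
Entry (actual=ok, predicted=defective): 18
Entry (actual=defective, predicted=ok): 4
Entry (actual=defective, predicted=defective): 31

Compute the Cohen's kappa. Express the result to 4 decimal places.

0.5249

Observed agreement pₒ = trace/N = 69/91 = 0.75824
Expected agreement pₑ = Σ (rowᵢ·colᵢ)/N² = (56·42 + 35·49)/91² = 0.49112
κ = (pₒ − pₑ)/(1 − pₑ) = (0.75824 − 0.49112)/(1 − 0.49112) = 0.5249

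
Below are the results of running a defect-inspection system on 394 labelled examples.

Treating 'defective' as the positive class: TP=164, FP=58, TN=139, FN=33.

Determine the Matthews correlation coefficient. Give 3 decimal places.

MCC = (TP·TN − FP·FN) / √((TP+FP)(TP+FN)(TN+FP)(TN+FN))
Numerator = 164·139 − 58·33 = 20882
Denominator = √(222·197·197·172) = √1481882856 = 38495.2316
MCC = 20882 / 38495.2316 = 0.542

0.542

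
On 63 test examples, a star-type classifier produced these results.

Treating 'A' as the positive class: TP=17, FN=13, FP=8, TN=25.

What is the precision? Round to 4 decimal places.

Precision = TP/(TP+FP) = 17/(17+8) = 17/25 = 0.6800

0.6800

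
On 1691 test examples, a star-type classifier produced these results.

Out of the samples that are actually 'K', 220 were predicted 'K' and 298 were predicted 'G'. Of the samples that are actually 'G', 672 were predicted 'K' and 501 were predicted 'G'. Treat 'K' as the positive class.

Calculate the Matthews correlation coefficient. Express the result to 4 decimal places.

MCC = (TP·TN − FP·FN) / √((TP+FP)(TP+FN)(TN+FP)(TN+FN))
Numerator = 220·501 − 672·298 = -90036
Denominator = √(892·518·1173·799) = √433051358712 = 658066.3787
MCC = -90036 / 658066.3787 = -0.1368

-0.1368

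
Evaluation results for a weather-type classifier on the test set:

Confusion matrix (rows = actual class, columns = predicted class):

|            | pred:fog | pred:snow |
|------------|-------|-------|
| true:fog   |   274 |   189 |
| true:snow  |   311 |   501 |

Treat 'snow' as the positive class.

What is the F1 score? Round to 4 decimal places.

0.6671

Precision = TP/(TP+FP) = 501/690 = 0.7261
Recall = TP/(TP+FN) = 501/812 = 0.6170
F1 = 2·TP/(2·TP+FP+FN) = 1002/1502 = 0.6671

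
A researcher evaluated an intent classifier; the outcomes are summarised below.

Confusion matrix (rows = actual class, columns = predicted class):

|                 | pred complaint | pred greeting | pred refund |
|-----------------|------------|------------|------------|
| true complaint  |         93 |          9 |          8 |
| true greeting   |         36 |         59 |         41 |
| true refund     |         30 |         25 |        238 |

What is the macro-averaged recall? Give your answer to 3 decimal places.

0.697

Per-class recall (TP/(TP+FN)):
  complaint: TP=93, FN=9+8=17 → 93/110 = 0.8455
  greeting: TP=59, FN=36+41=77 → 59/136 = 0.4338
  refund: TP=238, FN=30+25=55 → 238/293 = 0.8123
Macro-recall = mean = (0.8455 + 0.4338 + 0.8123) / 3 = 0.697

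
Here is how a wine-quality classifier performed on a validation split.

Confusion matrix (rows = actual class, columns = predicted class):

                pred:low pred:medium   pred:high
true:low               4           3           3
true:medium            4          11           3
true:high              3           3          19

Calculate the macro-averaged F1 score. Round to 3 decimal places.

0.590

Per-class F1 score (2·TP/(2·TP+FP+FN)):
  low: TP=4, FP=4+3=7, FN=3+3=6 → 8/21 = 0.3810
  medium: TP=11, FP=3+3=6, FN=4+3=7 → 22/35 = 0.6286
  high: TP=19, FP=3+3=6, FN=3+3=6 → 38/50 = 0.7600
Macro-F1 score = mean = (0.3810 + 0.6286 + 0.7600) / 3 = 0.590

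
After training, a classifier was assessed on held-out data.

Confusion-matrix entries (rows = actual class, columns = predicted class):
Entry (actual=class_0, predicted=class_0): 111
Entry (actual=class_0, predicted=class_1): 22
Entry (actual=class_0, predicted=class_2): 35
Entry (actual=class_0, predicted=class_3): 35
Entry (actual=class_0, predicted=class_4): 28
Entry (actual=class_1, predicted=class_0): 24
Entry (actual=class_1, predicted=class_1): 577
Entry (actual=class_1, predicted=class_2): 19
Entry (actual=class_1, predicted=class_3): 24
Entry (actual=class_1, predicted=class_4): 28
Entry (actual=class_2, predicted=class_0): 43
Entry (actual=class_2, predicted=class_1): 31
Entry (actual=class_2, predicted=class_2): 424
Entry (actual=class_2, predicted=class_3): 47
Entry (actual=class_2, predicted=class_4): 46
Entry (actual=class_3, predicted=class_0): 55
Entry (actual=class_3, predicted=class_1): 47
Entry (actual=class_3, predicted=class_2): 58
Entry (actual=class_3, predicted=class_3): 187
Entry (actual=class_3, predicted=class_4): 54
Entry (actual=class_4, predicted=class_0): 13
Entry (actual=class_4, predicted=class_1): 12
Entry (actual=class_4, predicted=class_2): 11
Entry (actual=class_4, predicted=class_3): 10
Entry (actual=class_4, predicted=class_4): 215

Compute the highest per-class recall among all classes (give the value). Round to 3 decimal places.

0.859

Per-class recall (TP/(TP+FN)):
  class_0: TP=111, FN=22+35+35+28=120 → 111/231 = 0.4805
  class_1: TP=577, FN=24+19+24+28=95 → 577/672 = 0.8586
  class_2: TP=424, FN=43+31+47+46=167 → 424/591 = 0.7174
  class_3: TP=187, FN=55+47+58+54=214 → 187/401 = 0.4663
  class_4: TP=215, FN=13+12+11+10=46 → 215/261 = 0.8238
Highest is class 'class_1' with recall = 0.859.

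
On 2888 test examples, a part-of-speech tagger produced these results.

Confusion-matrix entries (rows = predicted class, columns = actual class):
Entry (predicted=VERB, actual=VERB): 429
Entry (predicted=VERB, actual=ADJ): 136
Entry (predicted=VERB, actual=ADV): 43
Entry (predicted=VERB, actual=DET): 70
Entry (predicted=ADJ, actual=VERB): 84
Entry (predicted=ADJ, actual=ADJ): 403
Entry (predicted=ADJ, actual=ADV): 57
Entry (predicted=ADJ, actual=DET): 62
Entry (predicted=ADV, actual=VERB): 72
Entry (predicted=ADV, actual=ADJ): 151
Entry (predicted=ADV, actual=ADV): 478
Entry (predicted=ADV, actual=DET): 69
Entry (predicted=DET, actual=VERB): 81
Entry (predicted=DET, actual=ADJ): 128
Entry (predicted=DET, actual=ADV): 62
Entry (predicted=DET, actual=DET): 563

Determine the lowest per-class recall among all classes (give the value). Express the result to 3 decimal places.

Per-class recall (TP/(TP+FN)):
  VERB: TP=429, FN=84+72+81=237 → 429/666 = 0.6441
  ADJ: TP=403, FN=136+151+128=415 → 403/818 = 0.4927
  ADV: TP=478, FN=43+57+62=162 → 478/640 = 0.7469
  DET: TP=563, FN=70+62+69=201 → 563/764 = 0.7369
Lowest is class 'ADJ' with recall = 0.493.

0.493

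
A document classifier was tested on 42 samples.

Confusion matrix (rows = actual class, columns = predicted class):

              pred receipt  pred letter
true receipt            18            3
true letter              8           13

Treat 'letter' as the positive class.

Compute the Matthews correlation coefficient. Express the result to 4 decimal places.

MCC = (TP·TN − FP·FN) / √((TP+FP)(TP+FN)(TN+FP)(TN+FN))
Numerator = 13·18 − 3·8 = 210
Denominator = √(16·21·21·26) = √183456 = 428.3176
MCC = 210 / 428.3176 = 0.4903

0.4903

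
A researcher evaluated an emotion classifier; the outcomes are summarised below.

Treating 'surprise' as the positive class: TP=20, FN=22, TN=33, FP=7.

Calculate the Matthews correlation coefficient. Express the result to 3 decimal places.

0.320

MCC = (TP·TN − FP·FN) / √((TP+FP)(TP+FN)(TN+FP)(TN+FN))
Numerator = 20·33 − 7·22 = 506
Denominator = √(27·42·40·55) = √2494800 = 1579.4936
MCC = 506 / 1579.4936 = 0.320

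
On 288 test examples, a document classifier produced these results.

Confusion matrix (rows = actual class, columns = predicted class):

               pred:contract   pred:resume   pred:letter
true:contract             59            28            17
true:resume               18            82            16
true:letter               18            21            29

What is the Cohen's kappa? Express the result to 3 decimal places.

0.367

Observed agreement pₒ = trace/N = 170/288 = 0.5903
Expected agreement pₑ = Σ (rowᵢ·colᵢ)/N² = (104·95 + 116·131 + 68·62)/288² = 0.3532
κ = (pₒ − pₑ)/(1 − pₑ) = (0.5903 − 0.3532)/(1 − 0.3532) = 0.367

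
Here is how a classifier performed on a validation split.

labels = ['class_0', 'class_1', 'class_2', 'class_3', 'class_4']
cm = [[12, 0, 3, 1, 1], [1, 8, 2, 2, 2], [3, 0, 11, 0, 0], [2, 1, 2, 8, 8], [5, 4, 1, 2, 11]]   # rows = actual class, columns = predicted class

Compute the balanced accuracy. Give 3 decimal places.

0.577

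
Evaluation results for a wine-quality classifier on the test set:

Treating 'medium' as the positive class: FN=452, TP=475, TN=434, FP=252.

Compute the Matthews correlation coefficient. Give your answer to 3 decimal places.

0.144

MCC = (TP·TN − FP·FN) / √((TP+FP)(TP+FN)(TN+FP)(TN+FN))
Numerator = 475·434 − 252·452 = 92246
Denominator = √(727·927·686·886) = √409611350484 = 640008.8675
MCC = 92246 / 640008.8675 = 0.144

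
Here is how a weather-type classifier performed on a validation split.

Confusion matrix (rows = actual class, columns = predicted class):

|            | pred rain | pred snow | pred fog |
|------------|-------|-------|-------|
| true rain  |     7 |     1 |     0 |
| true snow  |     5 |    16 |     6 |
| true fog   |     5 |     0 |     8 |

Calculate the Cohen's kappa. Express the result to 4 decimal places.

0.4656

Observed agreement pₒ = trace/N = 31/48 = 0.64583
Expected agreement pₑ = Σ (rowᵢ·colᵢ)/N² = (8·17 + 27·17 + 13·14)/48² = 0.33724
κ = (pₒ − pₑ)/(1 − pₑ) = (0.64583 − 0.33724)/(1 − 0.33724) = 0.4656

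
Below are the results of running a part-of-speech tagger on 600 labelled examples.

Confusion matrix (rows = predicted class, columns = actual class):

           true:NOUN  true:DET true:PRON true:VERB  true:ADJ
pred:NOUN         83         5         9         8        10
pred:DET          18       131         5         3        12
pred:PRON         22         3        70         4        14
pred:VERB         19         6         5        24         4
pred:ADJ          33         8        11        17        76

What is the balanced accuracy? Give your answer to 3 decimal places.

0.623

Balanced accuracy = mean of per-class recall.
  NOUN: recall = 83/175 = 0.4743
  DET: recall = 131/153 = 0.8562
  PRON: recall = 70/100 = 0.7000
  VERB: recall = 24/56 = 0.4286
  ADJ: recall = 76/116 = 0.6552
Mean = (0.4743 + 0.8562 + 0.7000 + 0.4286 + 0.6552) / 5 = 0.623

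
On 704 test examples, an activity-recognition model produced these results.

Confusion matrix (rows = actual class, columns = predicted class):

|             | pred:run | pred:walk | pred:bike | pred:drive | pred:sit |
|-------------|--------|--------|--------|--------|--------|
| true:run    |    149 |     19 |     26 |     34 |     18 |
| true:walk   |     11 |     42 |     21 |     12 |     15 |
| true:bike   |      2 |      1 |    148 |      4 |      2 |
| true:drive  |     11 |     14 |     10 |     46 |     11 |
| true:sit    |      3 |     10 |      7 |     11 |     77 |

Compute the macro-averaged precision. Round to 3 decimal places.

Per-class precision (TP/(TP+FP)):
  run: TP=149, FP=11+2+11+3=27 → 149/176 = 0.8466
  walk: TP=42, FP=19+1+14+10=44 → 42/86 = 0.4884
  bike: TP=148, FP=26+21+10+7=64 → 148/212 = 0.6981
  drive: TP=46, FP=34+12+4+11=61 → 46/107 = 0.4299
  sit: TP=77, FP=18+15+2+11=46 → 77/123 = 0.6260
Macro-precision = mean = (0.8466 + 0.4884 + 0.6981 + 0.4299 + 0.6260) / 5 = 0.618

0.618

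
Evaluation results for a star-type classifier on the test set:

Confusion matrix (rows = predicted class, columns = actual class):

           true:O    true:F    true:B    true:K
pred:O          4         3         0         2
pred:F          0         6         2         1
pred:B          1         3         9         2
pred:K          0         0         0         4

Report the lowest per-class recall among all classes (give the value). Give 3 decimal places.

0.444

Per-class recall (TP/(TP+FN)):
  O: TP=4, FN=0+1+0=1 → 4/5 = 0.8000
  F: TP=6, FN=3+3+0=6 → 6/12 = 0.5000
  B: TP=9, FN=0+2+0=2 → 9/11 = 0.8182
  K: TP=4, FN=2+1+2=5 → 4/9 = 0.4444
Lowest is class 'K' with recall = 0.444.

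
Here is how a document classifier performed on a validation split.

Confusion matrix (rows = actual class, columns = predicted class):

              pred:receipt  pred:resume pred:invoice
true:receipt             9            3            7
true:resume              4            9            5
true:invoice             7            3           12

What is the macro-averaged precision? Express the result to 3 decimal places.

Per-class precision (TP/(TP+FP)):
  receipt: TP=9, FP=4+7=11 → 9/20 = 0.4500
  resume: TP=9, FP=3+3=6 → 9/15 = 0.6000
  invoice: TP=12, FP=7+5=12 → 12/24 = 0.5000
Macro-precision = mean = (0.4500 + 0.6000 + 0.5000) / 3 = 0.517

0.517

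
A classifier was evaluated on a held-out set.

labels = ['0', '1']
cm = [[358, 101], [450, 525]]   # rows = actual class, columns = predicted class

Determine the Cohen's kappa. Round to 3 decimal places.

0.265

Observed agreement pₒ = trace/N = 883/1434 = 0.6158
Expected agreement pₑ = Σ (rowᵢ·colᵢ)/N² = (459·808 + 975·626)/1434² = 0.4772
κ = (pₒ − pₑ)/(1 − pₑ) = (0.6158 − 0.4772)/(1 − 0.4772) = 0.265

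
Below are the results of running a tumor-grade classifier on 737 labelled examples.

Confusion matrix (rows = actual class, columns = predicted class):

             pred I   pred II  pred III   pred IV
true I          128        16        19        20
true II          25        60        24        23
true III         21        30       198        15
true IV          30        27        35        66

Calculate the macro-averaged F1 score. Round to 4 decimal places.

Per-class F1 score (2·TP/(2·TP+FP+FN)):
  I: TP=128, FP=25+21+30=76, FN=16+19+20=55 → 256/387 = 0.66150
  II: TP=60, FP=16+30+27=73, FN=25+24+23=72 → 120/265 = 0.45283
  III: TP=198, FP=19+24+35=78, FN=21+30+15=66 → 396/540 = 0.73333
  IV: TP=66, FP=20+23+15=58, FN=30+27+35=92 → 132/282 = 0.46809
Macro-F1 score = mean = (0.66150 + 0.45283 + 0.73333 + 0.46809) / 4 = 0.5789

0.5789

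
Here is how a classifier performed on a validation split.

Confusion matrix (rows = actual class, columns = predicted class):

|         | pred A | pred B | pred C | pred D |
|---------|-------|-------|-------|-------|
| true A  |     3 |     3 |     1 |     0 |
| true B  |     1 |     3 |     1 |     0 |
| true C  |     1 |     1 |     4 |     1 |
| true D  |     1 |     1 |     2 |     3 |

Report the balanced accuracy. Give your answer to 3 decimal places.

0.507

Balanced accuracy = mean of per-class recall.
  A: recall = 3/7 = 0.4286
  B: recall = 3/5 = 0.6000
  C: recall = 4/7 = 0.5714
  D: recall = 3/7 = 0.4286
Mean = (0.4286 + 0.6000 + 0.5714 + 0.4286) / 4 = 0.507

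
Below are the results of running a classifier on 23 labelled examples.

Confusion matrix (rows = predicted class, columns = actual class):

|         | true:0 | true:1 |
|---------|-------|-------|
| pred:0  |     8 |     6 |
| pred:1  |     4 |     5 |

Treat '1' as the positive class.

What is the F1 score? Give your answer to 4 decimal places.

Precision = TP/(TP+FP) = 5/9 = 0.5556
Recall = TP/(TP+FN) = 5/11 = 0.4545
F1 = 2·TP/(2·TP+FP+FN) = 10/20 = 0.5000

0.5000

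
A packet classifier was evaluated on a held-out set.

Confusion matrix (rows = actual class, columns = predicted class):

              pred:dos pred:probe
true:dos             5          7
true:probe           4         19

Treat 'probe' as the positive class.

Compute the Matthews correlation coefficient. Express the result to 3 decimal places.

MCC = (TP·TN − FP·FN) / √((TP+FP)(TP+FN)(TN+FP)(TN+FN))
Numerator = 19·5 − 7·4 = 67
Denominator = √(26·23·12·9) = √64584 = 254.1338
MCC = 67 / 254.1338 = 0.264

0.264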